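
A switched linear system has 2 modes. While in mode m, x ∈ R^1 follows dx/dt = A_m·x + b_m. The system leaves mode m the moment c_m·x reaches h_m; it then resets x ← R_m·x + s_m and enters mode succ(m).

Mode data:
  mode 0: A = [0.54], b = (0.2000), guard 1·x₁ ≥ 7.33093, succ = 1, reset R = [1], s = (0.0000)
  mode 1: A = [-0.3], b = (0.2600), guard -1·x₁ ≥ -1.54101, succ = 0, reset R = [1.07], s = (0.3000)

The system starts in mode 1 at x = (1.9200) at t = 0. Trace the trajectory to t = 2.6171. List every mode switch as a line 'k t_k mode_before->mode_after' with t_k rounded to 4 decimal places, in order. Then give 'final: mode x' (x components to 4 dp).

Mode 1: guard c·x = -1.5410 hit at Δt = 1.4866 (t = 1.4866), x⁻ = (1.5410) → reset → x⁺ = (1.9489), jump to mode 0
Mode 0: flow for 1.1305 to horizon, guard not reached → x = (3.9001)

1 1.4866 1->0
final: 0 3.9001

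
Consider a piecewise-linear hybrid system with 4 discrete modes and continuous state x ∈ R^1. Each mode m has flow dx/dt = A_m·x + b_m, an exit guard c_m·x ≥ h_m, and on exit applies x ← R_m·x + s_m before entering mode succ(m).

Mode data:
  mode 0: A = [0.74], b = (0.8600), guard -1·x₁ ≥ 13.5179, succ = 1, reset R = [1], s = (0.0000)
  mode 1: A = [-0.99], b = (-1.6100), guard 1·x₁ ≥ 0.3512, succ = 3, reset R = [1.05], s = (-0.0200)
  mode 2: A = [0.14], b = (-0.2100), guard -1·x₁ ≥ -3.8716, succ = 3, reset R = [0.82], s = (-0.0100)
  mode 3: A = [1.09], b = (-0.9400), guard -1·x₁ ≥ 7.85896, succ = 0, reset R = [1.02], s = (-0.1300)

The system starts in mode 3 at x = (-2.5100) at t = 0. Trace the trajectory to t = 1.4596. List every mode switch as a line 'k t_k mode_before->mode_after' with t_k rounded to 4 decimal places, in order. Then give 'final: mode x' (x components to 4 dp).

1 0.8717 3->0
final: 0 -11.9526

Mode 3: guard c·x = 7.8590 hit at Δt = 0.8717 (t = 0.8717), x⁻ = (-7.8590) → reset → x⁺ = (-8.1461), jump to mode 0
Mode 0: flow for 0.5879 to horizon, guard not reached → x = (-11.9526)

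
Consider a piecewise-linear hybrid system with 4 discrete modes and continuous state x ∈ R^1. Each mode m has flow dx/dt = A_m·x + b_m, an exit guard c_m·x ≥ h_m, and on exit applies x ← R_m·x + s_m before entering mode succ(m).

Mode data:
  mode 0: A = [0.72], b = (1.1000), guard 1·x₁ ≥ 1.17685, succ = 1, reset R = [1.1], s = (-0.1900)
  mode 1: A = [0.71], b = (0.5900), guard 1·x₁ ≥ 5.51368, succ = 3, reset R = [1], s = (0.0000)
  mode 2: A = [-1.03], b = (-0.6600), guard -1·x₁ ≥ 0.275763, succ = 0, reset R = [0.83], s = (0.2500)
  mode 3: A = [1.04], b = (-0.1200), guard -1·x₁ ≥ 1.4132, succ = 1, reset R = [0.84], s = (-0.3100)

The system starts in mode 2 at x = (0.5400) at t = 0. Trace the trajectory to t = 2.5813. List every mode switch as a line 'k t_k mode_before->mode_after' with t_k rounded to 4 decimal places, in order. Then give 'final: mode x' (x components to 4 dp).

1 1.1398 2->0
2 1.9140 0->1
final: 1 2.2776

Mode 2: guard c·x = 0.2758 hit at Δt = 1.1398 (t = 1.1398), x⁻ = (-0.2758) → reset → x⁺ = (0.0211), jump to mode 0
Mode 0: guard c·x = 1.1768 hit at Δt = 0.7742 (t = 1.9140), x⁻ = (1.1768) → reset → x⁺ = (1.1045), jump to mode 1
Mode 1: flow for 0.6673 to horizon, guard not reached → x = (2.2776)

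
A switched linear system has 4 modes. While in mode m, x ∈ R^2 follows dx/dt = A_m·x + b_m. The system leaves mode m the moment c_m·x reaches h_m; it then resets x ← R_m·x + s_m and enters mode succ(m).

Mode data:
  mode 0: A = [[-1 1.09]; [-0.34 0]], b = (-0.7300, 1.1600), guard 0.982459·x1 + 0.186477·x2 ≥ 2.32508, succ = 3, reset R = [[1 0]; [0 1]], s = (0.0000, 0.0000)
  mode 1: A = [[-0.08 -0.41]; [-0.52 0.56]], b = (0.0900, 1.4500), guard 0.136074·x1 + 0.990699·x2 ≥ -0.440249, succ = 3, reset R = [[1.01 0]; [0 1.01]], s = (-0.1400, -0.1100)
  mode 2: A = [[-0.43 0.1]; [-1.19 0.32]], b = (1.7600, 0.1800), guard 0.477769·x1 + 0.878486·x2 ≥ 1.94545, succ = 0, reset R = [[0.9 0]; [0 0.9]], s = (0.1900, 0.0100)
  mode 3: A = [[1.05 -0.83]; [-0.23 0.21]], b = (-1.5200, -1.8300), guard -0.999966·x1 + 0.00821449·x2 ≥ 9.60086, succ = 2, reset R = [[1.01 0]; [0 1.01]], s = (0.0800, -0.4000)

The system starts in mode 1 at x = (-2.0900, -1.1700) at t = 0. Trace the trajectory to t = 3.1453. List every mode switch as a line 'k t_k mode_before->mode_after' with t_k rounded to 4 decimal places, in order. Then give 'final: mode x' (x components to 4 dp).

Mode 1: guard c·x = -0.4402 hit at Δt = 0.4720 (t = 0.4720), x⁻ = (-1.8390, -0.1918) → reset → x⁺ = (-1.9974, -0.3037), jump to mode 3
Mode 3: guard c·x = 9.6009 hit at Δt = 1.2639 (t = 1.7359), x⁻ = (-9.6127, -1.4053) → reset → x⁺ = (-9.6289, -1.8193), jump to mode 2
Mode 2: guard c·x = 1.9454 hit at Δt = 0.7258 (t = 2.4617), x⁻ = (-5.8192, 5.3793) → reset → x⁺ = (-5.0473, 4.8514), jump to mode 0
Mode 0: flow for 0.6836 to horizon, guard not reached → x = (0.1568, 6.1628)

1 0.4720 1->3
2 1.7359 3->2
3 2.4617 2->0
final: 0 0.1568 6.1628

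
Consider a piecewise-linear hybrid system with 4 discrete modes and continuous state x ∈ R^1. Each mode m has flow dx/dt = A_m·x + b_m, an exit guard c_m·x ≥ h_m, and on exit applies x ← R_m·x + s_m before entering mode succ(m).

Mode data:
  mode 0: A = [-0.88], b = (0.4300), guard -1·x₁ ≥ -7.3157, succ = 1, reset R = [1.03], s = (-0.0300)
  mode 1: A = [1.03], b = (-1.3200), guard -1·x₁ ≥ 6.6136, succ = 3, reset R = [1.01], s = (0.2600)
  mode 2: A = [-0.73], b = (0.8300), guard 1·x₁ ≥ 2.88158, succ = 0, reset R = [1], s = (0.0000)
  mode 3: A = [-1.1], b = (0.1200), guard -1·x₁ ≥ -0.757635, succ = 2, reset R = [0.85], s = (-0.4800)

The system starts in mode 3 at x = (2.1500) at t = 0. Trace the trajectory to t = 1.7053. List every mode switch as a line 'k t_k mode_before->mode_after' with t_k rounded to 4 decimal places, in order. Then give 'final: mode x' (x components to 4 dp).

Mode 3: guard c·x = -0.7576 hit at Δt = 1.0422 (t = 1.0422), x⁻ = (0.7576) → reset → x⁺ = (0.1640), jump to mode 2
Mode 2: flow for 0.6631 to horizon, guard not reached → x = (0.5374)

1 1.0422 3->2
final: 2 0.5374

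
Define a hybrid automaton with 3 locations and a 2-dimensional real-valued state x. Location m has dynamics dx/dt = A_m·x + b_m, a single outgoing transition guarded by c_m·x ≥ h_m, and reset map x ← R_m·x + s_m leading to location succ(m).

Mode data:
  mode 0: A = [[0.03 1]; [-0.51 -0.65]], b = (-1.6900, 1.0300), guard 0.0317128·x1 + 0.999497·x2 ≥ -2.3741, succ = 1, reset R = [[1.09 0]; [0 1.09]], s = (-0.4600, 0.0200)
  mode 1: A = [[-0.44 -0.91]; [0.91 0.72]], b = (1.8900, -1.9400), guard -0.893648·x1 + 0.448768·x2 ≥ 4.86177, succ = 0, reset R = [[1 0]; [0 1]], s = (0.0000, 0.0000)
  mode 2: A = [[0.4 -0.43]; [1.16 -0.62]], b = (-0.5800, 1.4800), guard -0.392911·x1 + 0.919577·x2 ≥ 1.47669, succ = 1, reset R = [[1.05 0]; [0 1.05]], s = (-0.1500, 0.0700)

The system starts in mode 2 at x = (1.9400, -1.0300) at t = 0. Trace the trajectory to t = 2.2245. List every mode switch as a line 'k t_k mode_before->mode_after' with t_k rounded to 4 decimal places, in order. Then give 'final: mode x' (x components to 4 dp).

1 1.0440 2->1
final: 1 -0.1035 4.0384

Mode 2: guard c·x = 1.4767 hit at Δt = 1.0440 (t = 1.0440), x⁻ = (1.7764, 2.3648) → reset → x⁺ = (1.7152, 2.5531), jump to mode 1
Mode 1: flow for 1.1805 to horizon, guard not reached → x = (-0.1035, 4.0384)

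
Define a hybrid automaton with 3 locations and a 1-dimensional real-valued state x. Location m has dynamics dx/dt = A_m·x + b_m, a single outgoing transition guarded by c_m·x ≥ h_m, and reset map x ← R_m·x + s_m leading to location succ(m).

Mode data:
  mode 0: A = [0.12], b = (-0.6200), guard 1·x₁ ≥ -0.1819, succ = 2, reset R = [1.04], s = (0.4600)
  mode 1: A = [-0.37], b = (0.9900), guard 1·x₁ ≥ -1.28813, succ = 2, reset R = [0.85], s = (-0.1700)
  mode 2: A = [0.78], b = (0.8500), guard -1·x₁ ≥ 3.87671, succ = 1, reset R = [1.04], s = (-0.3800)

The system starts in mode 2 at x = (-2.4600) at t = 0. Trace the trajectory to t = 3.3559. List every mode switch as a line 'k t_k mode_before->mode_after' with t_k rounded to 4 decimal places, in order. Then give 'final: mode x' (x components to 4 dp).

Mode 2: guard c·x = 3.8767 hit at Δt = 0.9102 (t = 0.9102), x⁻ = (-3.8767) → reset → x⁺ = (-4.4118), jump to mode 1
Mode 1: guard c·x = -1.2881 hit at Δt = 1.5706 (t = 2.4808), x⁻ = (-1.2881) → reset → x⁺ = (-1.2649), jump to mode 2
Mode 2: flow for 0.8751 to horizon, guard not reached → x = (-1.4364)

1 0.9102 2->1
2 2.4808 1->2
final: 2 -1.4364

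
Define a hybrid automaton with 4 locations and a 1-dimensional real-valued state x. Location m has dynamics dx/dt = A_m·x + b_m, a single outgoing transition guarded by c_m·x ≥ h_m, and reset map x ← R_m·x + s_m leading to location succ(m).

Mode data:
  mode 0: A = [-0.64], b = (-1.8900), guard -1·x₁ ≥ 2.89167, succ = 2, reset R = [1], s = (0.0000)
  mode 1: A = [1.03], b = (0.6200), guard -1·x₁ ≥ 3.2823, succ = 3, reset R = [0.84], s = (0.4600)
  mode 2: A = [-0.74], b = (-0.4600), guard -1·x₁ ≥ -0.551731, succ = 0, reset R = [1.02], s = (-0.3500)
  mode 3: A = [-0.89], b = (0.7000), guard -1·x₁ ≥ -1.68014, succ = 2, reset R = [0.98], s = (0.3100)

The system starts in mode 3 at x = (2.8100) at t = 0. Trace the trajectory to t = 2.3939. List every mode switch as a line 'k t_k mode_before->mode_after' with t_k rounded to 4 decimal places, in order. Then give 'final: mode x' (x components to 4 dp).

1 0.9183 3->2
2 1.9821 2->0
final: 0 -0.5207

Mode 3: guard c·x = -1.6801 hit at Δt = 0.9183 (t = 0.9183), x⁻ = (1.6801) → reset → x⁺ = (1.9565), jump to mode 2
Mode 2: guard c·x = -0.5517 hit at Δt = 1.0638 (t = 1.9821), x⁻ = (0.5517) → reset → x⁺ = (0.2128), jump to mode 0
Mode 0: flow for 0.4118 to horizon, guard not reached → x = (-0.5207)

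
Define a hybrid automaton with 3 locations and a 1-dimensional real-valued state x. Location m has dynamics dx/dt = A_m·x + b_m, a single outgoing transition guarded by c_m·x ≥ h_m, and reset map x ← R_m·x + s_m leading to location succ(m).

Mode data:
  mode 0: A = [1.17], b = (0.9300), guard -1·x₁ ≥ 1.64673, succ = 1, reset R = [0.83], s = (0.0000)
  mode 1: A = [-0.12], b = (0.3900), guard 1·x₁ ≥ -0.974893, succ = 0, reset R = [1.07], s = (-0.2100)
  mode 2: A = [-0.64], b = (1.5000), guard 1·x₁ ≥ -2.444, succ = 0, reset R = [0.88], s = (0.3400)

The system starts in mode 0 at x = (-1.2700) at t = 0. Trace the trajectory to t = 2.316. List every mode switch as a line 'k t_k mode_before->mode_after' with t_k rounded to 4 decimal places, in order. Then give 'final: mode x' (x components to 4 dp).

1 0.4990 0->1
2 1.2382 1->0
3 1.7681 0->1
final: 1 -1.0730

Mode 0: guard c·x = 1.6467 hit at Δt = 0.4990 (t = 0.4990), x⁻ = (-1.6467) → reset → x⁺ = (-1.3668), jump to mode 1
Mode 1: guard c·x = -0.9749 hit at Δt = 0.7392 (t = 1.2382), x⁻ = (-0.9749) → reset → x⁺ = (-1.2531), jump to mode 0
Mode 0: guard c·x = 1.6467 hit at Δt = 0.5299 (t = 1.7681), x⁻ = (-1.6467) → reset → x⁺ = (-1.3668), jump to mode 1
Mode 1: flow for 0.5479 to horizon, guard not reached → x = (-1.0730)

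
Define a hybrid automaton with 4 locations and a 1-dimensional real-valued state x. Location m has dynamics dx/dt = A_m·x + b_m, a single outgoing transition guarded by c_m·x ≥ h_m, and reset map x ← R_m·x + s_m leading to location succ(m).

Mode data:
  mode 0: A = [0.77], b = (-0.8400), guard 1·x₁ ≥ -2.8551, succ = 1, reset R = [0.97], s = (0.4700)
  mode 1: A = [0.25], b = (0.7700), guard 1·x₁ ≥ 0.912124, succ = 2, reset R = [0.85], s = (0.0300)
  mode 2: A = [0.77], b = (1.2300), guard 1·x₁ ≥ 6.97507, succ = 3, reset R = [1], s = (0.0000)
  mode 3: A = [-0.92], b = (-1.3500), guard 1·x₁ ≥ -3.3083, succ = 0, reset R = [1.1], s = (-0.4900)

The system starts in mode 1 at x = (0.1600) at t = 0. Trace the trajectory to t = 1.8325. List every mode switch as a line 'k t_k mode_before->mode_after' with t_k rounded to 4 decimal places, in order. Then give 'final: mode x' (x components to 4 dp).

Mode 1: guard c·x = 0.9121 hit at Δt = 0.8350 (t = 0.8350), x⁻ = (0.9121) → reset → x⁺ = (0.8053), jump to mode 2
Mode 2: flow for 0.9975 to horizon, guard not reached → x = (3.5819)

1 0.8350 1->2
final: 2 3.5819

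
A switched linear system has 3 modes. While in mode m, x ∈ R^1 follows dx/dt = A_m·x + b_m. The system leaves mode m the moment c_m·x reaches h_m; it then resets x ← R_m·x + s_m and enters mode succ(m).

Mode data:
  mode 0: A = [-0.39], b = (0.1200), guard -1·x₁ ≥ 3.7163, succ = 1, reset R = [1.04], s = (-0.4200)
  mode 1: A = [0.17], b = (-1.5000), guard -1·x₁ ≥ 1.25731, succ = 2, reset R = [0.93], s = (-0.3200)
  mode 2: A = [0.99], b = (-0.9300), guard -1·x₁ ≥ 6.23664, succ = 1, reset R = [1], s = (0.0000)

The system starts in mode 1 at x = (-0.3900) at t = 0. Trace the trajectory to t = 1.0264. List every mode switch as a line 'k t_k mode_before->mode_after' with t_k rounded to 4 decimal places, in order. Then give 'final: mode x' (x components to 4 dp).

Mode 1: guard c·x = 1.2573 hit at Δt = 0.5292 (t = 0.5292), x⁻ = (-1.2573) → reset → x⁺ = (-1.4893), jump to mode 2
Mode 2: flow for 0.4972 to horizon, guard not reached → x = (-3.0339)

1 0.5292 1->2
final: 2 -3.0339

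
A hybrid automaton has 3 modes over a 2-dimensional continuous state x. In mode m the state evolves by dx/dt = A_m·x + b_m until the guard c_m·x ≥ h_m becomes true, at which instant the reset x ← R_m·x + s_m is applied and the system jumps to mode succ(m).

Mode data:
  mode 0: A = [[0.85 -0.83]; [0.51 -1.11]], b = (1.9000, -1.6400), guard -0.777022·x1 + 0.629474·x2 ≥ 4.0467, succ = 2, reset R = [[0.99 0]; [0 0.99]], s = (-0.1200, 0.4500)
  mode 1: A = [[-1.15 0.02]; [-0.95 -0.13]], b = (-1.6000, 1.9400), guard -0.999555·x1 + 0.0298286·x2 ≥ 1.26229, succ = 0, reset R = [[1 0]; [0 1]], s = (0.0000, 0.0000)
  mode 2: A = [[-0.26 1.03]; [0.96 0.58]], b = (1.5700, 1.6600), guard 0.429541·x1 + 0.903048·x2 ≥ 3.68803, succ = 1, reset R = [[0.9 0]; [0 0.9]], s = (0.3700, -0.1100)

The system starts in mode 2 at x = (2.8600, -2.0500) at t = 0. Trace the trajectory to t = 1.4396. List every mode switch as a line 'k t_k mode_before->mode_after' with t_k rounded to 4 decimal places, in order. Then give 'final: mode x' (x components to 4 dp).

Mode 2: guard c·x = 3.6880 hit at Δt = 1.0185 (t = 1.0185), x⁻ = (3.5898, 2.3765) → reset → x⁺ = (3.6008, 2.0288), jump to mode 1
Mode 1: flow for 0.4211 to horizon, guard not reached → x = (1.6966, 1.7177)

1 1.0185 2->1
final: 1 1.6966 1.7177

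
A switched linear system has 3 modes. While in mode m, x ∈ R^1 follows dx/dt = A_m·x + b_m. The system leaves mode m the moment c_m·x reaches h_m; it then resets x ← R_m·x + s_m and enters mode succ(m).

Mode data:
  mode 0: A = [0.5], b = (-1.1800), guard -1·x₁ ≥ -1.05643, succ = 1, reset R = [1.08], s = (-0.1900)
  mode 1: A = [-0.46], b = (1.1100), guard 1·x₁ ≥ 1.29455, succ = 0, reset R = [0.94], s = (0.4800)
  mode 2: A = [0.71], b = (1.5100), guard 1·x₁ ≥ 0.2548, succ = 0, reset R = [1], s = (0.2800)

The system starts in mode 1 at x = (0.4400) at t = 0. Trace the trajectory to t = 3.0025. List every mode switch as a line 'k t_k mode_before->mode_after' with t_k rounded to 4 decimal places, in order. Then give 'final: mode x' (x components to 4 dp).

1 1.2339 1->0
2 2.5857 0->1
final: 1 1.2060

Mode 1: guard c·x = 1.2946 hit at Δt = 1.2339 (t = 1.2339), x⁻ = (1.2946) → reset → x⁺ = (1.6969), jump to mode 0
Mode 0: guard c·x = -1.0564 hit at Δt = 1.3518 (t = 2.5857), x⁻ = (1.0564) → reset → x⁺ = (0.9509), jump to mode 1
Mode 1: flow for 0.4168 to horizon, guard not reached → x = (1.2060)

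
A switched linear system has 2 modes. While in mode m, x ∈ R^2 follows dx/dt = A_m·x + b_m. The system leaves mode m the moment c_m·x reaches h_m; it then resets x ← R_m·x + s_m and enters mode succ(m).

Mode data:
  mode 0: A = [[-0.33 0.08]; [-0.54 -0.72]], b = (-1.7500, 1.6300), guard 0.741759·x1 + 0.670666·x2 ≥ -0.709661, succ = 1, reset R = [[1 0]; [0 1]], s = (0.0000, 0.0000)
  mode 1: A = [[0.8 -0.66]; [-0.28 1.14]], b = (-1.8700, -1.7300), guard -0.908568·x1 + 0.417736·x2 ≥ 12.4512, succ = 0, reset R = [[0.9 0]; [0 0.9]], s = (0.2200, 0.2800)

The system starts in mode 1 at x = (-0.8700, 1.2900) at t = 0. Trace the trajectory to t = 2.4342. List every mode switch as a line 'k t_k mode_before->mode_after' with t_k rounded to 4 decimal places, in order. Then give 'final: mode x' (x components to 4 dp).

Mode 1: guard c·x = 12.4512 hit at Δt = 1.4939 (t = 1.4939), x⁻ = (-11.7154, 4.3256) → reset → x⁺ = (-10.3238, 4.1731), jump to mode 0
Mode 0: flow for 0.9403 to horizon, guard not reached → x = (-8.6156, 6.6816)

1 1.4939 1->0
final: 0 -8.6156 6.6816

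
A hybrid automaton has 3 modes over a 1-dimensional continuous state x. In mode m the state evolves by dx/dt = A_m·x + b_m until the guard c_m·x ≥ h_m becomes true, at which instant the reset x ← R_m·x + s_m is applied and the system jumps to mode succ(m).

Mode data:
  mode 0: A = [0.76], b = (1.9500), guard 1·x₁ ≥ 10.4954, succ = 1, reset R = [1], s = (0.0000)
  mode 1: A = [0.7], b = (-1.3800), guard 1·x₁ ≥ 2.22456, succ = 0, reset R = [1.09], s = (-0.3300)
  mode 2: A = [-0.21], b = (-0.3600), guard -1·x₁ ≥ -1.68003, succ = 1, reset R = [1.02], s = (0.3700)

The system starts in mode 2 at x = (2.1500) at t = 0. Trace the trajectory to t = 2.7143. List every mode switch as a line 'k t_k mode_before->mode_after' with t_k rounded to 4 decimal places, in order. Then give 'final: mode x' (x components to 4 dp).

1 0.6175 2->1
2 1.7798 1->0
final: 0 6.9159

Mode 2: guard c·x = -1.6800 hit at Δt = 0.6175 (t = 0.6175), x⁻ = (1.6800) → reset → x⁺ = (2.0836), jump to mode 1
Mode 1: guard c·x = 2.2246 hit at Δt = 1.1623 (t = 1.7798), x⁻ = (2.2246) → reset → x⁺ = (2.0948), jump to mode 0
Mode 0: flow for 0.9345 to horizon, guard not reached → x = (6.9159)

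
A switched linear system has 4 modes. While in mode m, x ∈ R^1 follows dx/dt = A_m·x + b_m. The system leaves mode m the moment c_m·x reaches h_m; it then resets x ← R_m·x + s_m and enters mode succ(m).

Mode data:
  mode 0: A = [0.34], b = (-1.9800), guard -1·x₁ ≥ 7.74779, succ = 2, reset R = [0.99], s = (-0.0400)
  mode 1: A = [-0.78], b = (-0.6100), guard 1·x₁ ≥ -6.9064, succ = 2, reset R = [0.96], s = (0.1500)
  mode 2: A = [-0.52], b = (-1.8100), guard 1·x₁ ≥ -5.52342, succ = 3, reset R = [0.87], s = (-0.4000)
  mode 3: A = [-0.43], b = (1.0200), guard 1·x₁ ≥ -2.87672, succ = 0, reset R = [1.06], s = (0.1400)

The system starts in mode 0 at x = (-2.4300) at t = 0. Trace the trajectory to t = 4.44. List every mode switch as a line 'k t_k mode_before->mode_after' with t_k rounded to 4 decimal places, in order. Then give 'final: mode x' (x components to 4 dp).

Mode 0: guard c·x = 7.7478 hit at Δt = 1.4627 (t = 1.4627), x⁻ = (-7.7478) → reset → x⁺ = (-7.7103), jump to mode 2
Mode 2: guard c·x = -5.5234 hit at Δt = 1.3997 (t = 2.8624), x⁻ = (-5.5234) → reset → x⁺ = (-5.2054), jump to mode 3
Mode 3: guard c·x = -2.8767 hit at Δt = 0.8539 (t = 3.7163), x⁻ = (-2.8767) → reset → x⁺ = (-2.9093), jump to mode 0
Mode 0: flow for 0.7237 to horizon, guard not reached → x = (-5.3455)

1 1.4627 0->2
2 2.8624 2->3
3 3.7163 3->0
final: 0 -5.3455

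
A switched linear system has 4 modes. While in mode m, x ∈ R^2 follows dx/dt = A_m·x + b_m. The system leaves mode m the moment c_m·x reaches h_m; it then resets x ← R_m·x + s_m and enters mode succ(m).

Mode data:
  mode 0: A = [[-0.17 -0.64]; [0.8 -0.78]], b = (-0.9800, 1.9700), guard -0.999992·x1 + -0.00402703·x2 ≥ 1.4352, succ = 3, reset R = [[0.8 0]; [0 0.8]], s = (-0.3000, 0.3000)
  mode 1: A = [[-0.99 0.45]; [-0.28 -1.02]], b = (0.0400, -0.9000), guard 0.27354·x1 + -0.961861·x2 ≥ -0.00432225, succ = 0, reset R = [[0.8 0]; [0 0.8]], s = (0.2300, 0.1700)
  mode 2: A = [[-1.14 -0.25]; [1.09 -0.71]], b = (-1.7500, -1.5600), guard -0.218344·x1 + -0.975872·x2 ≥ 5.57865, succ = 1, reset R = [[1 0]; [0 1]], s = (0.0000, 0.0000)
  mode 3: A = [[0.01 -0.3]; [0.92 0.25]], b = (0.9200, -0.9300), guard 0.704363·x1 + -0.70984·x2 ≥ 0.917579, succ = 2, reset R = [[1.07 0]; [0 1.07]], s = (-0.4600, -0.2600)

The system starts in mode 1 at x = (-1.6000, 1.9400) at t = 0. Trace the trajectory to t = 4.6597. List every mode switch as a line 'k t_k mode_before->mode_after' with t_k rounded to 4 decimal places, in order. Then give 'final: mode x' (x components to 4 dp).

1 1.3397 1->0
2 2.4438 0->3
3 3.8682 3->2
final: 2 -0.8531 -2.4176

Mode 1: guard c·x = -0.0043 hit at Δt = 1.3397 (t = 1.3397), x⁻ = (-0.2102, -0.0553) → reset → x⁺ = (0.0619, 0.1258), jump to mode 0
Mode 0: guard c·x = 1.4352 hit at Δt = 1.1041 (t = 2.4438), x⁻ = (-1.4395, 1.0566) → reset → x⁺ = (-1.4516, 1.1452), jump to mode 3
Mode 3: guard c·x = 0.9176 hit at Δt = 1.4244 (t = 3.8682), x⁻ = (-0.0738, -1.3659) → reset → x⁺ = (-0.5390, -1.7215), jump to mode 2
Mode 2: flow for 0.7915 to horizon, guard not reached → x = (-0.8531, -2.4176)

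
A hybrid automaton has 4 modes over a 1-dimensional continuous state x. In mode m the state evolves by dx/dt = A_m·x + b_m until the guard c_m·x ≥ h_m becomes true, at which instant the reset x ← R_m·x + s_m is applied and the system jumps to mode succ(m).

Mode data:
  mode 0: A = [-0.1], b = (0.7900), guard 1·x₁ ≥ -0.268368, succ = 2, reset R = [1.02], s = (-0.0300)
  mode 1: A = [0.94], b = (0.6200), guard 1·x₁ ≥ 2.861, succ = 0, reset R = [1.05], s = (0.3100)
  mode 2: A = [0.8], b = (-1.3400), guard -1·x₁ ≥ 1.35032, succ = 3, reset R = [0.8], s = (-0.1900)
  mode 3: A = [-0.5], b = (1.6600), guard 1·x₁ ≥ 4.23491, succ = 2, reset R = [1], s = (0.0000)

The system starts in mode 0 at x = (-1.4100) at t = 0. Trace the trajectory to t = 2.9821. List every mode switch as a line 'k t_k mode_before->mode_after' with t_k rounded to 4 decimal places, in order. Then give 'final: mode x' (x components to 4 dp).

Mode 0: guard c·x = -0.2684 hit at Δt = 1.3082 (t = 1.3082), x⁻ = (-0.2684) → reset → x⁺ = (-0.3037), jump to mode 2
Mode 2: guard c·x = 1.3503 hit at Δt = 0.5307 (t = 1.8389), x⁻ = (-1.3503) → reset → x⁺ = (-1.2703), jump to mode 3
Mode 3: flow for 1.1432 to horizon, guard not reached → x = (0.7282)

1 1.3082 0->2
2 1.8389 2->3
final: 3 0.7282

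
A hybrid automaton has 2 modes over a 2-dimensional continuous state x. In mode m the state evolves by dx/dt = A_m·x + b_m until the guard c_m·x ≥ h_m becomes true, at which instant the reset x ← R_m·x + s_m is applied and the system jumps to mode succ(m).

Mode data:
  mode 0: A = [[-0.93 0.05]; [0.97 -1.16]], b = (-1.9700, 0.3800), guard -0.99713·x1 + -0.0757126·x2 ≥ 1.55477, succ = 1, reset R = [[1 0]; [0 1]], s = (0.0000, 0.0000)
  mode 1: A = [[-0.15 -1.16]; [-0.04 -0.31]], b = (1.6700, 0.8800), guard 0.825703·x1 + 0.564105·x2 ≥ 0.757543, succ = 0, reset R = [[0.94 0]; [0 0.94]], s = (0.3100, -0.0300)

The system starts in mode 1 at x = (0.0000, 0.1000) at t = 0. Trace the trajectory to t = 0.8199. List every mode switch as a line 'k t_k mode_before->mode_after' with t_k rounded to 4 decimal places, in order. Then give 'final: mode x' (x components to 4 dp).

Mode 1: guard c·x = 0.7575 hit at Δt = 0.4663 (t = 0.4663), x⁻ = (0.6012, 0.4629) → reset → x⁺ = (0.8751, 0.4051), jump to mode 0
Mode 0: flow for 0.3536 to horizon, guard not reached → x = (0.0434, 0.4939)

1 0.4663 1->0
final: 0 0.0434 0.4939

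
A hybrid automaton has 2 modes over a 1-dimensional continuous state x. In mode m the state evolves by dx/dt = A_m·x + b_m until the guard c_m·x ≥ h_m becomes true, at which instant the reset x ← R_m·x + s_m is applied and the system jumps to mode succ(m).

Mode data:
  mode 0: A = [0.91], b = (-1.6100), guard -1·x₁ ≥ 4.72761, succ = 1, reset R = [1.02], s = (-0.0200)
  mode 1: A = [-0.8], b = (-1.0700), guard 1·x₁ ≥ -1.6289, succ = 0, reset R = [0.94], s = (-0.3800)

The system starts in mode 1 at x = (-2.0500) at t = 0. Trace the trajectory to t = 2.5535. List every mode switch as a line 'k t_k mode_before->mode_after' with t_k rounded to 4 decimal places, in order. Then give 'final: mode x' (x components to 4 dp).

1 1.1176 1->0
2 1.7421 0->1
final: 1 -3.1687

Mode 1: guard c·x = -1.6289 hit at Δt = 1.1176 (t = 1.1176), x⁻ = (-1.6289) → reset → x⁺ = (-1.9112), jump to mode 0
Mode 0: guard c·x = 4.7276 hit at Δt = 0.6245 (t = 1.7421), x⁻ = (-4.7276) → reset → x⁺ = (-4.8422), jump to mode 1
Mode 1: flow for 0.8114 to horizon, guard not reached → x = (-3.1687)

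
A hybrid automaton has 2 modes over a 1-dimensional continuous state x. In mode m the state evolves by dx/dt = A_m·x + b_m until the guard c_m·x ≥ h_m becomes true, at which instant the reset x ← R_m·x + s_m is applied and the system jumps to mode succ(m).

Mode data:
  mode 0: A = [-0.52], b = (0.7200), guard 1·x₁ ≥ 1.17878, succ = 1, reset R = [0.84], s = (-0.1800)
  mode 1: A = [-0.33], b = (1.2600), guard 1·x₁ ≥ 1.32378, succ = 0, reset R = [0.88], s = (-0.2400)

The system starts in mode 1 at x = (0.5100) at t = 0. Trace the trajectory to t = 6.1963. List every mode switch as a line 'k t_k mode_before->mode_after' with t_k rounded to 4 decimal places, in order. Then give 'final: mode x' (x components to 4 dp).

1 0.8556 1->0
2 2.4007 0->1
3 2.9681 1->0
4 4.5132 0->1
5 5.0806 1->0
final: 0 1.1273

Mode 1: guard c·x = 1.3238 hit at Δt = 0.8556 (t = 0.8556), x⁻ = (1.3238) → reset → x⁺ = (0.9249), jump to mode 0
Mode 0: guard c·x = 1.1788 hit at Δt = 1.5451 (t = 2.4007), x⁻ = (1.1788) → reset → x⁺ = (0.8102), jump to mode 1
Mode 1: guard c·x = 1.3238 hit at Δt = 0.5674 (t = 2.9681), x⁻ = (1.3238) → reset → x⁺ = (0.9249), jump to mode 0
Mode 0: guard c·x = 1.1788 hit at Δt = 1.5451 (t = 4.5132), x⁻ = (1.1788) → reset → x⁺ = (0.8102), jump to mode 1
Mode 1: guard c·x = 1.3238 hit at Δt = 0.5674 (t = 5.0806), x⁻ = (1.3238) → reset → x⁺ = (0.9249), jump to mode 0
Mode 0: flow for 1.1157 to horizon, guard not reached → x = (1.1273)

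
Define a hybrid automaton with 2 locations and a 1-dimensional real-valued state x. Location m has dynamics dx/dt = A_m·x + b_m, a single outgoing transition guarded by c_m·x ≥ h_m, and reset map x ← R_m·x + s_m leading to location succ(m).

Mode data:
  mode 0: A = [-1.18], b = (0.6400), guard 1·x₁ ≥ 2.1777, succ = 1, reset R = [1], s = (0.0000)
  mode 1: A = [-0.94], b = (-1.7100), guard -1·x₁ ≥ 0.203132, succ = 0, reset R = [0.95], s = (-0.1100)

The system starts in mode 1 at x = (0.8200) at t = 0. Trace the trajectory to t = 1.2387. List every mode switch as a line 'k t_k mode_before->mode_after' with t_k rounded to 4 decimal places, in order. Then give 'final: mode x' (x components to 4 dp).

1 0.5218 1->0
final: 0 0.1796

Mode 1: guard c·x = 0.2031 hit at Δt = 0.5218 (t = 0.5218), x⁻ = (-0.2031) → reset → x⁺ = (-0.3030), jump to mode 0
Mode 0: flow for 0.7169 to horizon, guard not reached → x = (0.1796)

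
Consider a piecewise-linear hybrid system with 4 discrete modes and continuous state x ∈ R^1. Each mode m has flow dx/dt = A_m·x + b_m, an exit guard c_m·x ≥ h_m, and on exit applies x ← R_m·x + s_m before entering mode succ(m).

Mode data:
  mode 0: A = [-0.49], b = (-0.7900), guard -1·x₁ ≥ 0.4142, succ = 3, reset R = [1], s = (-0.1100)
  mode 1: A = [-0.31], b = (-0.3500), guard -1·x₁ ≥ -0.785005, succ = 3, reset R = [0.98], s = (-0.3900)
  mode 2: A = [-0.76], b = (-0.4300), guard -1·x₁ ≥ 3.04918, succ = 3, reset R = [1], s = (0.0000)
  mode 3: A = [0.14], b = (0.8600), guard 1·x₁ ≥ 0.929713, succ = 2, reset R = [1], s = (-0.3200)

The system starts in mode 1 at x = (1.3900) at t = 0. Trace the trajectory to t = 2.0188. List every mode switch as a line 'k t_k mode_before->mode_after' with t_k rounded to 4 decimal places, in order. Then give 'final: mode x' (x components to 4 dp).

Mode 1: guard c·x = -0.7850 hit at Δt = 0.8860 (t = 0.8860), x⁻ = (0.7850) → reset → x⁺ = (0.3793), jump to mode 3
Mode 3: guard c·x = 0.9297 hit at Δt = 0.5787 (t = 1.4647), x⁻ = (0.9297) → reset → x⁺ = (0.6097), jump to mode 2
Mode 2: flow for 0.5541 to horizon, guard not reached → x = (0.2057)

1 0.8860 1->3
2 1.4647 3->2
final: 2 0.2057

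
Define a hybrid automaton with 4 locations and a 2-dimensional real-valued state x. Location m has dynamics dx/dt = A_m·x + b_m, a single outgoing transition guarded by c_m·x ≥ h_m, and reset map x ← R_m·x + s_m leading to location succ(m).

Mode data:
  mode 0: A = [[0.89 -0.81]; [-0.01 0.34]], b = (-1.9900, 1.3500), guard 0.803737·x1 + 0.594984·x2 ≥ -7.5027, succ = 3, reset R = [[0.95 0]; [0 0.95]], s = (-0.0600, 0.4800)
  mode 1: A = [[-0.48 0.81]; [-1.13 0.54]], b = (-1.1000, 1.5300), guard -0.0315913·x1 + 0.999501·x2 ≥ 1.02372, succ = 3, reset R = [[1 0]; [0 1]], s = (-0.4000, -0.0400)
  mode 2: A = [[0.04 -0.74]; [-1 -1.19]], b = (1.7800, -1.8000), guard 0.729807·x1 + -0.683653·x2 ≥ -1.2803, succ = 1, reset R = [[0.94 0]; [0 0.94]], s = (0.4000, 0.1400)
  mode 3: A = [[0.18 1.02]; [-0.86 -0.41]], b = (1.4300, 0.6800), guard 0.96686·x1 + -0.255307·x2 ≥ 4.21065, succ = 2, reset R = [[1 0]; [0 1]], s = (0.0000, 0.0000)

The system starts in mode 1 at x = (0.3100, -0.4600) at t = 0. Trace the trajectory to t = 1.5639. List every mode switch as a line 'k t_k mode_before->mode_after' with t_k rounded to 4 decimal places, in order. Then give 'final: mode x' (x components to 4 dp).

1 0.8176 1->3
final: 3 1.1188 1.0565

Mode 1: guard c·x = 1.0237 hit at Δt = 0.8176 (t = 0.8176), x⁻ = (-0.4178, 1.0110) → reset → x⁺ = (-0.8178, 0.9710), jump to mode 3
Mode 3: flow for 0.7463 to horizon, guard not reached → x = (1.1188, 1.0565)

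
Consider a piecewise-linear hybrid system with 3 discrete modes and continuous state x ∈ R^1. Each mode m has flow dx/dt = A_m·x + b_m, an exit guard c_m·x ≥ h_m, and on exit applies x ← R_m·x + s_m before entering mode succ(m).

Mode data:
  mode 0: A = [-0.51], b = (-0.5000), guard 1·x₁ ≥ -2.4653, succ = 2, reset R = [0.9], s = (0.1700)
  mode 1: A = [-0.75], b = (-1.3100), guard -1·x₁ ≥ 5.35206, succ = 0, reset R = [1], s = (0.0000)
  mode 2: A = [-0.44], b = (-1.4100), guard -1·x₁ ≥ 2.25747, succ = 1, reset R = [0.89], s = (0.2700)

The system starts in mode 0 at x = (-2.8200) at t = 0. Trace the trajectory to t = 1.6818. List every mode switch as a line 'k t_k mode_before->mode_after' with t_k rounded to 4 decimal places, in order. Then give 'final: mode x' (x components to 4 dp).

Mode 0: guard c·x = -2.4653 hit at Δt = 0.4200 (t = 0.4200), x⁻ = (-2.4653) → reset → x⁺ = (-2.0488), jump to mode 2
Mode 2: guard c·x = 2.2575 hit at Δt = 0.4526 (t = 0.8726), x⁻ = (-2.2575) → reset → x⁺ = (-1.7391), jump to mode 1
Mode 1: flow for 0.8092 to horizon, guard not reached → x = (-1.7426)

1 0.4200 0->2
2 0.8726 2->1
final: 1 -1.7426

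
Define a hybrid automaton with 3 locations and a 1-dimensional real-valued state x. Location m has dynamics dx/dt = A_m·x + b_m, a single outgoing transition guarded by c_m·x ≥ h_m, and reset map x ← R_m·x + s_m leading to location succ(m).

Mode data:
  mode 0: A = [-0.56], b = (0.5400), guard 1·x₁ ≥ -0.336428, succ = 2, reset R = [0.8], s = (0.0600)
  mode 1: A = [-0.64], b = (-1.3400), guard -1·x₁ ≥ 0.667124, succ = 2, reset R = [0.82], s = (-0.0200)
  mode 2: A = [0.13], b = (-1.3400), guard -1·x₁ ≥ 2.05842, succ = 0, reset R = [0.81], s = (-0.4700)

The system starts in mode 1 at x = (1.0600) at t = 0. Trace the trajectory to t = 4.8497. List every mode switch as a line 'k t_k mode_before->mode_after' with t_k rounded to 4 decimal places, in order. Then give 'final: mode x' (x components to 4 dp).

1 1.2395 1->2
2 2.2281 2->0
3 3.7799 0->2
final: 2 -1.7784

Mode 1: guard c·x = 0.6671 hit at Δt = 1.2395 (t = 1.2395), x⁻ = (-0.6671) → reset → x⁺ = (-0.5670), jump to mode 2
Mode 2: guard c·x = 2.0584 hit at Δt = 0.9886 (t = 2.2281), x⁻ = (-2.0584) → reset → x⁺ = (-2.1373), jump to mode 0
Mode 0: guard c·x = -0.3364 hit at Δt = 1.5518 (t = 3.7799), x⁻ = (-0.3364) → reset → x⁺ = (-0.2091), jump to mode 2
Mode 2: flow for 1.0698 to horizon, guard not reached → x = (-1.7784)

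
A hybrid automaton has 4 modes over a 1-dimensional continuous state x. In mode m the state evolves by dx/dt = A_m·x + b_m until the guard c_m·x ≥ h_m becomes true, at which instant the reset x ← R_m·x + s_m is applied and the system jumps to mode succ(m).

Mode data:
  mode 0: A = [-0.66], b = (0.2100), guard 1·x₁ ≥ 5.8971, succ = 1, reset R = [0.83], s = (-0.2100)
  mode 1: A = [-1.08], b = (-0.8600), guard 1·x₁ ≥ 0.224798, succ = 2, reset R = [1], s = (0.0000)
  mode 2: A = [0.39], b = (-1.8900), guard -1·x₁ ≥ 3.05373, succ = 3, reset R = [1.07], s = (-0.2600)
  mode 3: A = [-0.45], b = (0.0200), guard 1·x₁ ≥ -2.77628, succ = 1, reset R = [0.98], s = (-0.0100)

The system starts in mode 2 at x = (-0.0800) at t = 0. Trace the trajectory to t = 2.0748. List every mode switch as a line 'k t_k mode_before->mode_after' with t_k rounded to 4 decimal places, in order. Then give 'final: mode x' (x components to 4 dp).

Mode 2: guard c·x = 3.0537 hit at Δt = 1.2110 (t = 1.2110), x⁻ = (-3.0537) → reset → x⁺ = (-3.5275), jump to mode 3
Mode 3: guard c·x = -2.7763 hit at Δt = 0.5247 (t = 1.7357), x⁻ = (-2.7763) → reset → x⁺ = (-2.7308), jump to mode 1
Mode 1: flow for 0.3391 to horizon, guard not reached → x = (-2.1375)

1 1.2110 2->3
2 1.7357 3->1
final: 1 -2.1375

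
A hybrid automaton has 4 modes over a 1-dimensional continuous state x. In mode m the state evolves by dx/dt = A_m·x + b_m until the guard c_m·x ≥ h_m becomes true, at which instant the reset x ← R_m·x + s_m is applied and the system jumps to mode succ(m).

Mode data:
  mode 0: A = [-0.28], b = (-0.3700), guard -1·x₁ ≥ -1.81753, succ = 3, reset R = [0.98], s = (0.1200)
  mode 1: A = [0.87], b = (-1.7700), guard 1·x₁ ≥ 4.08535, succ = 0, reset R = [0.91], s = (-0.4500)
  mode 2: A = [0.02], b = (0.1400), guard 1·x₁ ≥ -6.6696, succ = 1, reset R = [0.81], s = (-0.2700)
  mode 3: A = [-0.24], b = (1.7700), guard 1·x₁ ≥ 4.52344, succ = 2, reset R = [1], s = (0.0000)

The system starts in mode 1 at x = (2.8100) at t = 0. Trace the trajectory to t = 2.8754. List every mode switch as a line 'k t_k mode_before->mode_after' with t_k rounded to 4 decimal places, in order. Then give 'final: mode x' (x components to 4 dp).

1 1.1178 1->0
2 2.4742 0->3
final: 3 2.4037

Mode 1: guard c·x = 4.0854 hit at Δt = 1.1178 (t = 1.1178), x⁻ = (4.0854) → reset → x⁺ = (3.2677), jump to mode 0
Mode 0: guard c·x = -1.8175 hit at Δt = 1.3564 (t = 2.4742), x⁻ = (1.8175) → reset → x⁺ = (1.9012), jump to mode 3
Mode 3: flow for 0.4012 to horizon, guard not reached → x = (2.4037)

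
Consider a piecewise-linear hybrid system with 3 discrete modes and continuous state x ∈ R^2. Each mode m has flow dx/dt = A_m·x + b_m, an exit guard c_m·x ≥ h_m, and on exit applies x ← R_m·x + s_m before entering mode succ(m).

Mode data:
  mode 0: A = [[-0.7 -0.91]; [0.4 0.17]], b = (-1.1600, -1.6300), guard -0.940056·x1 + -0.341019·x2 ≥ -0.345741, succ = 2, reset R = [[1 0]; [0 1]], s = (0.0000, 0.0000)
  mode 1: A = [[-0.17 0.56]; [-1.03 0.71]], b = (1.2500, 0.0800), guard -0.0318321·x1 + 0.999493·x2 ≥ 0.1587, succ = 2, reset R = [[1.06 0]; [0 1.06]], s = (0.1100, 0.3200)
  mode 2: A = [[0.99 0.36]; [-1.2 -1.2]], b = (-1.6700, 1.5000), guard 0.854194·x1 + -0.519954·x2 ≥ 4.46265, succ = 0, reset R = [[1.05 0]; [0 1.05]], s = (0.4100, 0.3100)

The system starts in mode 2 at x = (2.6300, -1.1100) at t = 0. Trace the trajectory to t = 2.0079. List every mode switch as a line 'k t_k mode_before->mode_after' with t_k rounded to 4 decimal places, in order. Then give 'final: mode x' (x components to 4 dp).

Mode 2: guard c·x = 4.4627 hit at Δt = 1.4340 (t = 1.4340), x⁻ = (4.0303, -1.9617) → reset → x⁺ = (4.6418, -1.7498), jump to mode 0
Mode 0: flow for 0.5739 to horizon, guard not reached → x = (3.3470, -1.9586)

1 1.4340 2->0
final: 0 3.3470 -1.9586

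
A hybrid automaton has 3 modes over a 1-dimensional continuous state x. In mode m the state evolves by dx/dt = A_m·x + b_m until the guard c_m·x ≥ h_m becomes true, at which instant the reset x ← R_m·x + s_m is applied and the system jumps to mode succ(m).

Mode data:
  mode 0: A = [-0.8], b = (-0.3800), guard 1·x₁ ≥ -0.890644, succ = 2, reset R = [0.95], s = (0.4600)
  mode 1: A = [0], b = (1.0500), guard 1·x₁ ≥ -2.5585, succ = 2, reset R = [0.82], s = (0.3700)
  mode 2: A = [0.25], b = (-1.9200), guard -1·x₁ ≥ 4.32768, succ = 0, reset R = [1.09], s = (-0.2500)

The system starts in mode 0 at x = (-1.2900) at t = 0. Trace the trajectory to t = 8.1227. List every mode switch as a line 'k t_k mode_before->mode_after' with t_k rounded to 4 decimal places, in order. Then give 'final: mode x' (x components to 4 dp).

1 0.8417 0->2
2 2.4332 2->0
3 5.4085 0->2
4 7.0000 2->0
final: 0 -2.3048

Mode 0: guard c·x = -0.8906 hit at Δt = 0.8417 (t = 0.8417), x⁻ = (-0.8906) → reset → x⁺ = (-0.3861), jump to mode 2
Mode 2: guard c·x = 4.3277 hit at Δt = 1.5915 (t = 2.4332), x⁻ = (-4.3277) → reset → x⁺ = (-4.9672), jump to mode 0
Mode 0: guard c·x = -0.8906 hit at Δt = 2.9753 (t = 5.4085), x⁻ = (-0.8906) → reset → x⁺ = (-0.3861), jump to mode 2
Mode 2: guard c·x = 4.3277 hit at Δt = 1.5915 (t = 7.0000), x⁻ = (-4.3277) → reset → x⁺ = (-4.9672), jump to mode 0
Mode 0: flow for 1.1227 to horizon, guard not reached → x = (-2.3048)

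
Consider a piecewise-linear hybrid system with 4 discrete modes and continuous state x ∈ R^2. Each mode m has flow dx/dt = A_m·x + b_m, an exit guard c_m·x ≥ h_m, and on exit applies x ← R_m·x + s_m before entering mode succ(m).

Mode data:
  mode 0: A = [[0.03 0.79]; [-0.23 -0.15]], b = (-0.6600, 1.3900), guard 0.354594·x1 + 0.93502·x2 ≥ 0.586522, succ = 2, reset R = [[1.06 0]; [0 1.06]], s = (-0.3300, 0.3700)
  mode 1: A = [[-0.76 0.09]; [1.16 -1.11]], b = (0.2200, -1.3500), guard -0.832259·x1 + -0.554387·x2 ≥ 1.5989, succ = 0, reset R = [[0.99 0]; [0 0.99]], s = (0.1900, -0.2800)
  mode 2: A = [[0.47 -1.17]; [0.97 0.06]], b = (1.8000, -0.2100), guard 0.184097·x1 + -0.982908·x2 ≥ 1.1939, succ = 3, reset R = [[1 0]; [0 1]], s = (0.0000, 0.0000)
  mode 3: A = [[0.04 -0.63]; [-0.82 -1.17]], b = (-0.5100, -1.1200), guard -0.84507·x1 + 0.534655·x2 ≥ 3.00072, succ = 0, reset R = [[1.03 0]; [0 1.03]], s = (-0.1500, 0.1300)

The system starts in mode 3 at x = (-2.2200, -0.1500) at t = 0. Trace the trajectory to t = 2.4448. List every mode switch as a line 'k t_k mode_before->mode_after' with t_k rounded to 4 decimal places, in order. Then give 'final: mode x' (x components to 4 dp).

1 1.1530 3->0
2 1.6804 0->2
final: 2 -4.5680 -1.0496

Mode 3: guard c·x = 3.0007 hit at Δt = 1.1530 (t = 1.1530), x⁻ = (-3.1296, 0.6658) → reset → x⁺ = (-3.3735, 0.8158), jump to mode 0
Mode 0: guard c·x = 0.5865 hit at Δt = 0.5274 (t = 1.6804), x⁻ = (-3.2161, 1.8469) → reset → x⁺ = (-3.7390, 2.3277), jump to mode 2
Mode 2: flow for 0.7644 to horizon, guard not reached → x = (-4.5680, -1.0496)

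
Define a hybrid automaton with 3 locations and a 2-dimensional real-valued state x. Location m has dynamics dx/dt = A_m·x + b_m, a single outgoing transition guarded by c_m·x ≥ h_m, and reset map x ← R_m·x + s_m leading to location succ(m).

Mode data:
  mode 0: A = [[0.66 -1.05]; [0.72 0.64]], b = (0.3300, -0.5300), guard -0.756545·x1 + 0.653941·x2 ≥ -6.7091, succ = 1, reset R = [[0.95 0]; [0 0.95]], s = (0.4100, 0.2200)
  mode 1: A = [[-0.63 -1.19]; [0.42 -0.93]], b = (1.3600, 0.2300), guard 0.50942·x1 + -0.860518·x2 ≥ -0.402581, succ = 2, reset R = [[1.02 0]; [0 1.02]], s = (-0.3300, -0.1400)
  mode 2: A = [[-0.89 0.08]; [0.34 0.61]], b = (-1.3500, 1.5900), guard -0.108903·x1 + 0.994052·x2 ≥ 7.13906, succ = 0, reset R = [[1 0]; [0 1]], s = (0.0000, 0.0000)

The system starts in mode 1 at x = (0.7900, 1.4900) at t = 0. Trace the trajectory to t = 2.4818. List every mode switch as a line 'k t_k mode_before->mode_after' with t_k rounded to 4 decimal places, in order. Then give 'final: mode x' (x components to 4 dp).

Mode 1: guard c·x = -0.4026 hit at Δt = 1.3755 (t = 1.3755), x⁻ = (0.4830, 0.7538) → reset → x⁺ = (0.1627, 0.6288), jump to mode 2
Mode 2: flow for 1.1063 to horizon, guard not reached → x = (-0.7657, 3.5609)

1 1.3755 1->2
final: 2 -0.7657 3.5609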